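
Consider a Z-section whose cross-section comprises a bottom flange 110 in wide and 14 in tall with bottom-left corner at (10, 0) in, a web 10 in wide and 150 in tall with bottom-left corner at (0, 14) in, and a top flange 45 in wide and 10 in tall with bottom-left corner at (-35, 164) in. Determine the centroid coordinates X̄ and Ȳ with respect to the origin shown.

bottom flange: A = 110 × 14 = 1540.00, centroid at (65.00, 7.00).
web: A = 10 × 150 = 1500.00, centroid at (5.00, 89.00).
top flange: A = 45 × 10 = 450.00, centroid at (-12.50, 169.00).
ΣA = 3490.00 in², ΣAX̄ = 101975.00 in³, ΣAȲ = 220330.00 in³.
X̄ = 101975.00/3490.00 = 29.22 in; Ȳ = 220330.00/3490.00 = 63.13 in.

X̄ = 29.22 in, Ȳ = 63.13 in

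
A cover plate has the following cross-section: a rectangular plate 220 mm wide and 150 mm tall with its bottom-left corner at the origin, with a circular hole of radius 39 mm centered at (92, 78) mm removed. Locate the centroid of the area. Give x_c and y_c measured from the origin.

plate: A = 220 × 150 = 33000.00, centroid at (110.00, 75.00).
hole: A = −π·39² = -4778.36, centroid at (92.00, 78.00).
ΣA = 28221.64 mm², ΣAx_c = 3190390.66 mm³, ΣAy_c = 2102287.73 mm³.
x_c = 3190390.66/28221.64 = 113.05 mm; y_c = 2102287.73/28221.64 = 74.49 mm.

x_c = 113.05 mm, y_c = 74.49 mm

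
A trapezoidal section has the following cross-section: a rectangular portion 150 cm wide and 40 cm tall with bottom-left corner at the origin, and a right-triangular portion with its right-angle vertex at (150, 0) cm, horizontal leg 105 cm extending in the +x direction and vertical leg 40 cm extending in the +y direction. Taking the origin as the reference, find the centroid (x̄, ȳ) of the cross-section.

rectangular portion: A = 150 × 40 = 6000.00, centroid at (75.00, 20.00).
triangular portion: A = ½·105·40 = 2100.00, centroid at (185.00, 13.33).
ΣA = 8100.00 cm²
ΣAx̄ = (6000.00)(75.00) + (2100.00)(185.00) = 838500.00 cm³
ΣAȳ = (6000.00)(20.00) + (2100.00)(13.33) = 148000.00 cm³
x̄ = 838500.00 / 8100.00 = 103.52 cm
ȳ = 148000.00 / 8100.00 = 18.27 cm

x̄ = 103.52 cm, ȳ = 18.27 cm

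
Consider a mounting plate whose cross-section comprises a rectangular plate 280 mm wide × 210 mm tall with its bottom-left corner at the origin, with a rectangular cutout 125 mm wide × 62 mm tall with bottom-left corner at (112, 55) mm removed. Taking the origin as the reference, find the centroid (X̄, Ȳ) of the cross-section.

Part | A | x̄ᵢ | ȳᵢ | A·x̄ᵢ | A·ȳᵢ
plate | 58800.00 | 140.00 | 105.00 | 8232000.00 | 6174000.00
hole | -7750.00 | 174.50 | 86.00 | -1352375.00 | -666500.00
Σ | 51050.00 |  |  | 6879625.00 | 5507500.00
X̄ = 6879625.00 / 51050.00 = 134.76 mm
Ȳ = 5507500.00 / 51050.00 = 107.88 mm

X̄ = 134.76 mm, Ȳ = 107.88 mm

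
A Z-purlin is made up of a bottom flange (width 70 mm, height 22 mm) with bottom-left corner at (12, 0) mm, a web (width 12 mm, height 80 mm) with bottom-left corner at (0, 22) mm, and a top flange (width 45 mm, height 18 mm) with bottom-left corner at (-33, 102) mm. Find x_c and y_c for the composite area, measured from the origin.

Part | A | x̄ᵢ | ȳᵢ | A·x̄ᵢ | A·ȳᵢ
bottom flange | 1540.00 | 47.00 | 11.00 | 72380.00 | 16940.00
web | 960.00 | 6.00 | 62.00 | 5760.00 | 59520.00
top flange | 810.00 | -10.50 | 111.00 | -8505.00 | 89910.00
Σ | 3310.00 |  |  | 69635.00 | 166370.00
x_c = 69635.00 / 3310.00 = 21.04 mm
y_c = 166370.00 / 3310.00 = 50.26 mm

x_c = 21.04 mm, y_c = 50.26 mm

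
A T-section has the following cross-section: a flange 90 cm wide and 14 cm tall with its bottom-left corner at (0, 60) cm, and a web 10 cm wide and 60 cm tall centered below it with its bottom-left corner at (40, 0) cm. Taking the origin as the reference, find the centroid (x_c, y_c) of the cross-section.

web: A = 10 × 60 = 600.00, centroid at (45.00, 30.00).
flange: A = 90 × 14 = 1260.00, centroid at (45.00, 67.00).
ΣA = 1860.00 cm²
ΣAx_c = (600.00)(45.00) + (1260.00)(45.00) = 83700.00 cm³
ΣAy_c = (600.00)(30.00) + (1260.00)(67.00) = 102420.00 cm³
x_c = 83700.00 / 1860.00 = 45.00 cm
y_c = 102420.00 / 1860.00 = 55.06 cm

x_c = 45.00 cm, y_c = 55.06 cm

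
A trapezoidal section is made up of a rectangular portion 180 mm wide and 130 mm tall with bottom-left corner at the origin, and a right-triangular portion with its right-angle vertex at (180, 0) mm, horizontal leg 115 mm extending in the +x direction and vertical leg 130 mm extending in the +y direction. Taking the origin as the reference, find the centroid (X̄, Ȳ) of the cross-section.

rectangular portion: A = 180 × 130 = 23400.00, centroid at (90.00, 65.00).
triangular portion: A = ½·115·130 = 7475.00, centroid at (218.33, 43.33).
ΣA = 30875.00 mm²
ΣAX̄ = (23400.00)(90.00) + (7475.00)(218.33) = 3738041.67 mm³
ΣAȲ = (23400.00)(65.00) + (7475.00)(43.33) = 1844916.67 mm³
X̄ = 3738041.67 / 30875.00 = 121.07 mm
Ȳ = 1844916.67 / 30875.00 = 59.75 mm

X̄ = 121.07 mm, Ȳ = 59.75 mm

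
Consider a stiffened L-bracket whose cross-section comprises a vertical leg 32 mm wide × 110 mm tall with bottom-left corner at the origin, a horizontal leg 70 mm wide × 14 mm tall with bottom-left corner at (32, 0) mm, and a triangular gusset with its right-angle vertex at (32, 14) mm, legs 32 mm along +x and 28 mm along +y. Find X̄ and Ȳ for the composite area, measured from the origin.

X̄ = 28.52 mm, Ȳ = 42.63 mm

vertical leg: A = 32 × 110 = 3520.00, centroid at (16.00, 55.00).
horizontal leg: A = 70 × 14 = 980.00, centroid at (67.00, 7.00).
gusset: A = ½·32·28 = 448.00, centroid at (42.67, 23.33).
ΣA = 4948.00 mm²
ΣAX̄ = (3520.00)(16.00) + (980.00)(67.00) + (448.00)(42.67) = 141094.67 mm³
ΣAȲ = (3520.00)(55.00) + (980.00)(7.00) + (448.00)(23.33) = 210913.33 mm³
X̄ = 141094.67 / 4948.00 = 28.52 mm
Ȳ = 210913.33 / 4948.00 = 42.63 mm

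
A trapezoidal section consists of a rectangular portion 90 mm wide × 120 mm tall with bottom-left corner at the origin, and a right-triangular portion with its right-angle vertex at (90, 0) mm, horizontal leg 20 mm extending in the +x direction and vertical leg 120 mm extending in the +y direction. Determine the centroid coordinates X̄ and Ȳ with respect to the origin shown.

X̄ = 50.17 mm, Ȳ = 58.00 mm

Part | A | x̄ᵢ | ȳᵢ | A·x̄ᵢ | A·ȳᵢ
rectangular portion | 10800.00 | 45.00 | 60.00 | 486000.00 | 648000.00
triangular portion | 1200.00 | 96.67 | 40.00 | 116000.00 | 48000.00
Σ | 12000.00 |  |  | 602000.00 | 696000.00
X̄ = 602000.00 / 12000.00 = 50.17 mm
Ȳ = 696000.00 / 12000.00 = 58.00 mm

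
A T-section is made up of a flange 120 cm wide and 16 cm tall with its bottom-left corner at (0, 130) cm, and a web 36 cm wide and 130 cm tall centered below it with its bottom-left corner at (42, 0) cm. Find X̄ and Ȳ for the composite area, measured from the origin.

X̄ = 60.00 cm, Ȳ = 86.24 cm

web: A = 36 × 130 = 4680.00, centroid at (60.00, 65.00).
flange: A = 120 × 16 = 1920.00, centroid at (60.00, 138.00).
ΣA = 6600.00 cm²
ΣAX̄ = (4680.00)(60.00) + (1920.00)(60.00) = 396000.00 cm³
ΣAȲ = (4680.00)(65.00) + (1920.00)(138.00) = 569160.00 cm³
X̄ = 396000.00 / 6600.00 = 60.00 cm
Ȳ = 569160.00 / 6600.00 = 86.24 cm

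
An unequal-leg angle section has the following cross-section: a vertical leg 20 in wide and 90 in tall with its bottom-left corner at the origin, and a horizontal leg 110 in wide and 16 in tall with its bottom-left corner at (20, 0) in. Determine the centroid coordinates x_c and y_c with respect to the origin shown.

vertical leg: A = 20 × 90 = 1800.00, centroid at (10.00, 45.00).
horizontal leg: A = 110 × 16 = 1760.00, centroid at (75.00, 8.00).
ΣA = 3560.00 in²
ΣAx_c = (1800.00)(10.00) + (1760.00)(75.00) = 150000.00 in³
ΣAy_c = (1800.00)(45.00) + (1760.00)(8.00) = 95080.00 in³
x_c = 150000.00 / 3560.00 = 42.13 in
y_c = 95080.00 / 3560.00 = 26.71 in

x_c = 42.13 in, y_c = 26.71 in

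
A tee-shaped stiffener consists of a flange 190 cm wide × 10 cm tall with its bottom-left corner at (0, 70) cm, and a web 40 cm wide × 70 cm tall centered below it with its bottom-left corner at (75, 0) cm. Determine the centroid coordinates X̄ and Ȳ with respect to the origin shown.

X̄ = 95.00 cm, Ȳ = 51.17 cm

web: A = 40 × 70 = 2800.00, centroid at (95.00, 35.00).
flange: A = 190 × 10 = 1900.00, centroid at (95.00, 75.00).
ΣA = 4700.00 cm², ΣAX̄ = 446500.00 cm³, ΣAȲ = 240500.00 cm³.
X̄ = 446500.00/4700.00 = 95.00 cm; Ȳ = 240500.00/4700.00 = 51.17 cm.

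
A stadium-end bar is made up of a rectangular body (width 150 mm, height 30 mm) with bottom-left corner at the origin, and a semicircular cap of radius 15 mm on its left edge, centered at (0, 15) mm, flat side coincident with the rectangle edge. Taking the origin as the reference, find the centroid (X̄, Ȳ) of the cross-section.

X̄ = 69.07 mm, Ȳ = 15.00 mm

rectangular body: A = 150 × 30 = 4500.00, centroid at (75.00, 15.00).
semicircular end: A = ½π·15² = 353.43, centroid at (-6.37, 15.00).
ΣA = 4853.43 mm²
ΣAX̄ = (4500.00)(75.00) + (353.43)(-6.37) = 335250.00 mm³
ΣAȲ = (4500.00)(15.00) + (353.43)(15.00) = 72801.44 mm³
X̄ = 335250.00 / 4853.43 = 69.07 mm
Ȳ = 72801.44 / 4853.43 = 15.00 mm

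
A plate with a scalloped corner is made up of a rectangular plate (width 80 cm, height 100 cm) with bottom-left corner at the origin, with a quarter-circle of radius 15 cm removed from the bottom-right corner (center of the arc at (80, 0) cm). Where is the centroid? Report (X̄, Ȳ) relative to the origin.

plate: A = 80 × 100 = 8000.00, centroid at (40.00, 50.00).
removed quarter-circle: A = −¼π·15² = -176.71, centroid at (73.63, 6.37).
ΣA = 7823.29 cm²
ΣAX̄ = (8000.00)(40.00) + (-176.71)(73.63) = 306987.83 cm³
ΣAȲ = (8000.00)(50.00) + (-176.71)(6.37) = 398875.00 cm³
X̄ = 306987.83 / 7823.29 = 39.24 cm
Ȳ = 398875.00 / 7823.29 = 50.99 cm

X̄ = 39.24 cm, Ȳ = 50.99 cm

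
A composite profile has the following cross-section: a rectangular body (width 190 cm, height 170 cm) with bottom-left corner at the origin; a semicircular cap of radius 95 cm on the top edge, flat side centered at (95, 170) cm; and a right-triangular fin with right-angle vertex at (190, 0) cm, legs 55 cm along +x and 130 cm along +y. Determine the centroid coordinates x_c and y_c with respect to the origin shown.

x_c = 103.10 cm, y_c = 117.52 cm

rectangular body: A = 190 × 170 = 32300.00, centroid at (95.00, 85.00).
semicircular top: A = ½π·95² = 14176.44, centroid at (95.00, 210.32).
triangular fin: A = ½·55·130 = 3575.00, centroid at (208.33, 43.33).
ΣA = 50051.44 cm²
ΣAx_c = (32300.00)(95.00) + (14176.44)(95.00) + (3575.00)(208.33) = 5160053.17 cm³
ΣAy_c = (32300.00)(85.00) + (14176.44)(210.32) + (3575.00)(43.33) = 5881994.26 cm³
x_c = 5160053.17 / 50051.44 = 103.10 cm
y_c = 5881994.26 / 50051.44 = 117.52 cm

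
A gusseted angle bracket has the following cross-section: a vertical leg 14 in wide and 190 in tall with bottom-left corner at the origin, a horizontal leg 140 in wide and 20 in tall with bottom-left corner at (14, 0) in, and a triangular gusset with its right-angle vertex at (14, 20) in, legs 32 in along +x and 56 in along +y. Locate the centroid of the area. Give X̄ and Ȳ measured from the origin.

Part | A | x̄ᵢ | ȳᵢ | A·x̄ᵢ | A·ȳᵢ
vertical leg | 2660.00 | 7.00 | 95.00 | 18620.00 | 252700.00
horizontal leg | 2800.00 | 84.00 | 10.00 | 235200.00 | 28000.00
gusset | 896.00 | 24.67 | 38.67 | 22101.33 | 34645.33
Σ | 6356.00 |  |  | 275921.33 | 315345.33
X̄ = 275921.33 / 6356.00 = 43.41 in
Ȳ = 315345.33 / 6356.00 = 49.61 in

X̄ = 43.41 in, Ȳ = 49.61 in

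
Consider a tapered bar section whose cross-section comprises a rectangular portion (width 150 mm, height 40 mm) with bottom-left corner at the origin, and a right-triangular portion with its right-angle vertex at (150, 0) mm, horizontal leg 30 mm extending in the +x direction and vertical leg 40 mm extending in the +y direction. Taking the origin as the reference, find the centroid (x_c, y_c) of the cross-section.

rectangular portion: A = 150 × 40 = 6000.00, centroid at (75.00, 20.00).
triangular portion: A = ½·30·40 = 600.00, centroid at (160.00, 13.33).
ΣA = 6600.00 mm²
ΣAx_c = (6000.00)(75.00) + (600.00)(160.00) = 546000.00 mm³
ΣAy_c = (6000.00)(20.00) + (600.00)(13.33) = 128000.00 mm³
x_c = 546000.00 / 6600.00 = 82.73 mm
y_c = 128000.00 / 6600.00 = 19.39 mm

x_c = 82.73 mm, y_c = 19.39 mm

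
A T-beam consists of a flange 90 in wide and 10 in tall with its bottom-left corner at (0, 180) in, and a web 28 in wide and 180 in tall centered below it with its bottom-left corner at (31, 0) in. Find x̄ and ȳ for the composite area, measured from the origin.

web: A = 28 × 180 = 5040.00, centroid at (45.00, 90.00).
flange: A = 90 × 10 = 900.00, centroid at (45.00, 185.00).
ΣA = 5940.00 in²
ΣAx̄ = (5040.00)(45.00) + (900.00)(45.00) = 267300.00 in³
ΣAȳ = (5040.00)(90.00) + (900.00)(185.00) = 620100.00 in³
x̄ = 267300.00 / 5940.00 = 45.00 in
ȳ = 620100.00 / 5940.00 = 104.39 in

x̄ = 45.00 in, ȳ = 104.39 in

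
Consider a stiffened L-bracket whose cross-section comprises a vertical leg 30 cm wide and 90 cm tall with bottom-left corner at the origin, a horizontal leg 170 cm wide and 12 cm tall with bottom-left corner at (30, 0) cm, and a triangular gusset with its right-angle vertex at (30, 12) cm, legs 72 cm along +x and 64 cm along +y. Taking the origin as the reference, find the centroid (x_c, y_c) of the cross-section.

vertical leg: A = 30 × 90 = 2700.00, centroid at (15.00, 45.00).
horizontal leg: A = 170 × 12 = 2040.00, centroid at (115.00, 6.00).
gusset: A = ½·72·64 = 2304.00, centroid at (54.00, 33.33).
ΣA = 7044.00 cm²
ΣAx_c = (2700.00)(15.00) + (2040.00)(115.00) + (2304.00)(54.00) = 399516.00 cm³
ΣAy_c = (2700.00)(45.00) + (2040.00)(6.00) + (2304.00)(33.33) = 210540.00 cm³
x_c = 399516.00 / 7044.00 = 56.72 cm
y_c = 210540.00 / 7044.00 = 29.89 cm

x_c = 56.72 cm, y_c = 29.89 cm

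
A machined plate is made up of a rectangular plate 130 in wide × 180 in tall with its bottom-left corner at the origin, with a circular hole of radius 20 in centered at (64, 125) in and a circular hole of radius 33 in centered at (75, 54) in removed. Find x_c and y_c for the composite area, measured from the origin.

x_c = 63.24 in, y_c = 94.23 in

plate: A = 130 × 180 = 23400.00, centroid at (65.00, 90.00).
hole 1: A = −π·20² = -1256.64, centroid at (64.00, 125.00).
hole 2: A = −π·33² = -3421.19, centroid at (75.00, 54.00).
ΣA = 18722.17 in², ΣAx_c = 1183985.65 in³, ΣAy_c = 1764175.87 in³.
x_c = 1183985.65/18722.17 = 63.24 in; y_c = 1764175.87/18722.17 = 94.23 in.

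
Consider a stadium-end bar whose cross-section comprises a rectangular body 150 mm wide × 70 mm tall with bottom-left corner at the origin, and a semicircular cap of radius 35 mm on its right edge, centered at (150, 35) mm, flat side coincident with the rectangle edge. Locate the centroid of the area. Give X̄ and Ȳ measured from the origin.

rectangular body: A = 150 × 70 = 10500.00, centroid at (75.00, 35.00).
semicircular end: A = ½π·35² = 1924.23, centroid at (164.85, 35.00).
ΣA = 12424.23 mm², ΣAX̄ = 1104717.16 mm³, ΣAȲ = 434847.89 mm³.
X̄ = 1104717.16/12424.23 = 88.92 mm; Ȳ = 434847.89/12424.23 = 35.00 mm.

X̄ = 88.92 mm, Ȳ = 35.00 mm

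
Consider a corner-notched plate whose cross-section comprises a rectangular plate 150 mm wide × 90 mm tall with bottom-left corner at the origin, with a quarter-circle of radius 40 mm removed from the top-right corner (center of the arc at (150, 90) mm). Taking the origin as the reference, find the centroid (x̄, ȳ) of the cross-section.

Part | A | x̄ᵢ | ȳᵢ | A·x̄ᵢ | A·ȳᵢ
plate | 13500.00 | 75.00 | 45.00 | 1012500.00 | 607500.00
removed quarter-circle | -1256.64 | 133.02 | 73.02 | -167162.23 | -91764.00
Σ | 12243.36 |  |  | 845337.77 | 515736.00
x̄ = 845337.77 / 12243.36 = 69.04 mm
ȳ = 515736.00 / 12243.36 = 42.12 mm

x̄ = 69.04 mm, ȳ = 42.12 mm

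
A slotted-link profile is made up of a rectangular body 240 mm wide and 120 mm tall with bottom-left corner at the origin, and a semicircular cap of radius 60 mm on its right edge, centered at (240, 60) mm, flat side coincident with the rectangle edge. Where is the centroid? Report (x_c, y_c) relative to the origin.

rectangular body: A = 240 × 120 = 28800.00, centroid at (120.00, 60.00).
semicircular end: A = ½π·60² = 5654.87, centroid at (265.46, 60.00).
ΣA = 34454.87 mm²
ΣAx_c = (28800.00)(120.00) + (5654.87)(265.46) = 4957168.03 mm³
ΣAy_c = (28800.00)(60.00) + (5654.87)(60.00) = 2067292.01 mm³
x_c = 4957168.03 / 34454.87 = 143.87 mm
y_c = 2067292.01 / 34454.87 = 60.00 mm

x_c = 143.87 mm, y_c = 60.00 mm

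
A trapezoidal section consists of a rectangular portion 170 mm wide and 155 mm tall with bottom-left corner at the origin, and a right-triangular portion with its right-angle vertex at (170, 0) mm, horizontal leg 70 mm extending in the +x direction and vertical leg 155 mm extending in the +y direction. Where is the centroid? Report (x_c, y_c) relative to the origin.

rectangular portion: A = 170 × 155 = 26350.00, centroid at (85.00, 77.50).
triangular portion: A = ½·70·155 = 5425.00, centroid at (193.33, 51.67).
ΣA = 31775.00 mm², ΣAx_c = 3288583.33 mm³, ΣAy_c = 2322416.67 mm³.
x_c = 3288583.33/31775.00 = 103.50 mm; y_c = 2322416.67/31775.00 = 73.09 mm.

x_c = 103.50 mm, y_c = 73.09 mm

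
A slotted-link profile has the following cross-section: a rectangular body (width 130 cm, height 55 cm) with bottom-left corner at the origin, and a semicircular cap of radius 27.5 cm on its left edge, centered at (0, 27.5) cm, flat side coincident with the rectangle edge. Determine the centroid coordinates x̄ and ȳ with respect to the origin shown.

rectangular body: A = 130 × 55 = 7150.00, centroid at (65.00, 27.50).
semicircular end: A = ½π·27.5² = 1187.91, centroid at (-11.67, 27.50).
ΣA = 8337.91 cm²
ΣAx̄ = (7150.00)(65.00) + (1187.91)(-11.67) = 450885.42 cm³
ΣAȳ = (7150.00)(27.50) + (1187.91)(27.50) = 229292.65 cm³
x̄ = 450885.42 / 8337.91 = 54.08 cm
ȳ = 229292.65 / 8337.91 = 27.50 cm

x̄ = 54.08 cm, ȳ = 27.50 cm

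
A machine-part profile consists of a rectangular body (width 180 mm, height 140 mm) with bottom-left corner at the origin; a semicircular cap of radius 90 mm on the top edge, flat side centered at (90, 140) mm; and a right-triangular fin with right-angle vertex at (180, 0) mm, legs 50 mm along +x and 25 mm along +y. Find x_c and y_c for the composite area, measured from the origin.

Part | A | x̄ᵢ | ȳᵢ | A·x̄ᵢ | A·ȳᵢ
rectangular body | 25200.00 | 90.00 | 70.00 | 2268000.00 | 1764000.00
semicircular top | 12723.45 | 90.00 | 178.20 | 1145110.52 | 2267283.03
triangular fin | 625.00 | 196.67 | 8.33 | 122916.67 | 5208.33
Σ | 38548.45 |  |  | 3536027.19 | 4036491.37
x_c = 3536027.19 / 38548.45 = 91.73 mm
y_c = 4036491.37 / 38548.45 = 104.71 mm

x_c = 91.73 mm, y_c = 104.71 mm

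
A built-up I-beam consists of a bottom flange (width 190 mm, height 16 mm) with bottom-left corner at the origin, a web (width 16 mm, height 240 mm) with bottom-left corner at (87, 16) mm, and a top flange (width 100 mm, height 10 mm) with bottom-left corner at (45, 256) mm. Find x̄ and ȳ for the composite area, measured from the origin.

bottom flange: A = 190 × 16 = 3040.00, centroid at (95.00, 8.00).
web: A = 16 × 240 = 3840.00, centroid at (95.00, 136.00).
top flange: A = 100 × 10 = 1000.00, centroid at (95.00, 261.00).
ΣA = 7880.00 mm²
ΣAx̄ = (3040.00)(95.00) + (3840.00)(95.00) + (1000.00)(95.00) = 748600.00 mm³
ΣAȳ = (3040.00)(8.00) + (3840.00)(136.00) + (1000.00)(261.00) = 807560.00 mm³
x̄ = 748600.00 / 7880.00 = 95.00 mm
ȳ = 807560.00 / 7880.00 = 102.48 mm

x̄ = 95.00 mm, ȳ = 102.48 mm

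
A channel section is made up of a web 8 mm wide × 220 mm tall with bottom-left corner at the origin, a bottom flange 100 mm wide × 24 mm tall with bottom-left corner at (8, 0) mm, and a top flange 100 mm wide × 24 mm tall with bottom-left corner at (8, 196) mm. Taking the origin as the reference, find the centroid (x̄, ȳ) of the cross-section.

x̄ = 43.51 mm, ȳ = 110.00 mm

Part | A | x̄ᵢ | ȳᵢ | A·x̄ᵢ | A·ȳᵢ
web | 1760.00 | 4.00 | 110.00 | 7040.00 | 193600.00
bottom flange | 2400.00 | 58.00 | 12.00 | 139200.00 | 28800.00
top flange | 2400.00 | 58.00 | 208.00 | 139200.00 | 499200.00
Σ | 6560.00 |  |  | 285440.00 | 721600.00
x̄ = 285440.00 / 6560.00 = 43.51 mm
ȳ = 721600.00 / 6560.00 = 110.00 mm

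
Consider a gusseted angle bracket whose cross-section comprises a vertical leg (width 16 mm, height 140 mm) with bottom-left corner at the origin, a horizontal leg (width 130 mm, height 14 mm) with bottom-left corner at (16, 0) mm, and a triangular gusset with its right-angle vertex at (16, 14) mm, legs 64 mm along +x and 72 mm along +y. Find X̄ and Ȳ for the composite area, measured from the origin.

Part | A | x̄ᵢ | ȳᵢ | A·x̄ᵢ | A·ȳᵢ
vertical leg | 2240.00 | 8.00 | 70.00 | 17920.00 | 156800.00
horizontal leg | 1820.00 | 81.00 | 7.00 | 147420.00 | 12740.00
gusset | 2304.00 | 37.33 | 38.00 | 86016.00 | 87552.00
Σ | 6364.00 |  |  | 251356.00 | 257092.00
X̄ = 251356.00 / 6364.00 = 39.50 mm
Ȳ = 257092.00 / 6364.00 = 40.40 mm

X̄ = 39.50 mm, Ȳ = 40.40 mm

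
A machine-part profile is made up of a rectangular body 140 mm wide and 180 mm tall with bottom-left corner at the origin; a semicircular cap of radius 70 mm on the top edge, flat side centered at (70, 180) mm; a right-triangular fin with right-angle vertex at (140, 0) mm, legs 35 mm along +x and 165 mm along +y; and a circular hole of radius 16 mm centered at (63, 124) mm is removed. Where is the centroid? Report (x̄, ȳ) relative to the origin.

x̄ = 76.90 mm, ȳ = 112.67 mm

rectangular body: A = 140 × 180 = 25200.00, centroid at (70.00, 90.00).
semicircular top: A = ½π·70² = 7696.90, centroid at (70.00, 209.71).
triangular fin: A = ½·35·165 = 2887.50, centroid at (151.67, 55.00).
hole: A = −π·16² = -804.25, centroid at (63.00, 124.00).
ΣA = 34980.15 mm², ΣAx̄ = 2690053.03 mm³, ΣAȳ = 3941194.81 mm³.
x̄ = 2690053.03/34980.15 = 76.90 mm; ȳ = 3941194.81/34980.15 = 112.67 mm.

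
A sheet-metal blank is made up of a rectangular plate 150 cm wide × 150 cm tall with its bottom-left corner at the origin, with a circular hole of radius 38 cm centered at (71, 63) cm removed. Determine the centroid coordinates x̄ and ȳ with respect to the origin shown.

Part | A | x̄ᵢ | ȳᵢ | A·x̄ᵢ | A·ȳᵢ
plate | 22500.00 | 75.00 | 75.00 | 1687500.00 | 1687500.00
hole | -4536.46 | 71.00 | 63.00 | -322088.65 | -285796.97
Σ | 17963.54 |  |  | 1365411.35 | 1401703.03
x̄ = 1365411.35 / 17963.54 = 76.01 cm
ȳ = 1401703.03 / 17963.54 = 78.03 cm

x̄ = 76.01 cm, ȳ = 78.03 cm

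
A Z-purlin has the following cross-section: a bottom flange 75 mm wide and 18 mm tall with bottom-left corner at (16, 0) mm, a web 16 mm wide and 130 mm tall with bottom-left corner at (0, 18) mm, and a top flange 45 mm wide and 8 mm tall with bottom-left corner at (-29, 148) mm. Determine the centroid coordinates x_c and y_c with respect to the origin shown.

x_c = 22.83 mm, y_c = 63.20 mm

Part | A | x̄ᵢ | ȳᵢ | A·x̄ᵢ | A·ȳᵢ
bottom flange | 1350.00 | 53.50 | 9.00 | 72225.00 | 12150.00
web | 2080.00 | 8.00 | 83.00 | 16640.00 | 172640.00
top flange | 360.00 | -6.50 | 152.00 | -2340.00 | 54720.00
Σ | 3790.00 |  |  | 86525.00 | 239510.00
x_c = 86525.00 / 3790.00 = 22.83 mm
y_c = 239510.00 / 3790.00 = 63.20 mm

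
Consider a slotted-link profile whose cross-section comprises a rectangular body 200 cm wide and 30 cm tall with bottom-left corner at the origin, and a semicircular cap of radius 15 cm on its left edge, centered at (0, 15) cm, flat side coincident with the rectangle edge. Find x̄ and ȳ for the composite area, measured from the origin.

Part | A | x̄ᵢ | ȳᵢ | A·x̄ᵢ | A·ȳᵢ
rectangular body | 6000.00 | 100.00 | 15.00 | 600000.00 | 90000.00
semicircular end | 353.43 | -6.37 | 15.00 | -2250.00 | 5301.44
Σ | 6353.43 |  |  | 597750.00 | 95301.44
x̄ = 597750.00 / 6353.43 = 94.08 cm
ȳ = 95301.44 / 6353.43 = 15.00 cm

x̄ = 94.08 cm, ȳ = 15.00 cm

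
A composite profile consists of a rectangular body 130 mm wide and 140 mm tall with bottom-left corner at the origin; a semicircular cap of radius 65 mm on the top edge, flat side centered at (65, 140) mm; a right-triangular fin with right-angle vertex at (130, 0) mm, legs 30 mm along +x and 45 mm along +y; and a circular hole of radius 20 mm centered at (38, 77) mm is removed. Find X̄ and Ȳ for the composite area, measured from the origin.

X̄ = 68.49 mm, Ȳ = 94.81 mm

Part | A | x̄ᵢ | ȳᵢ | A·x̄ᵢ | A·ȳᵢ
rectangular body | 18200.00 | 65.00 | 70.00 | 1183000.00 | 1274000.00
semicircular top | 6636.61 | 65.00 | 167.59 | 431379.94 | 1112209.36
triangular fin | 675.00 | 140.00 | 15.00 | 94500.00 | 10125.00
hole | -1256.64 | 38.00 | 77.00 | -47752.21 | -96761.05
Σ | 24254.98 |  |  | 1661127.73 | 2299573.31
X̄ = 1661127.73 / 24254.98 = 68.49 mm
Ȳ = 2299573.31 / 24254.98 = 94.81 mm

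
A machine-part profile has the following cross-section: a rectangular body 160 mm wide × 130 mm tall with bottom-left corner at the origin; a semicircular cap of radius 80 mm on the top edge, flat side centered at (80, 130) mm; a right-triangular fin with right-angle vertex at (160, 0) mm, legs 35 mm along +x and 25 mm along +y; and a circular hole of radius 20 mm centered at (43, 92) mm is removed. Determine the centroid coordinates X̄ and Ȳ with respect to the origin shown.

rectangular body: A = 160 × 130 = 20800.00, centroid at (80.00, 65.00).
semicircular top: A = ½π·80² = 10053.10, centroid at (80.00, 163.95).
triangular fin: A = ½·35·25 = 437.50, centroid at (171.67, 8.33).
hole: A = −π·20² = -1256.64, centroid at (43.00, 92.00).
ΣA = 30033.96 mm², ΣAX̄ = 2489316.49 mm³, ΣAȲ = 2888271.10 mm³.
X̄ = 2489316.49/30033.96 = 82.88 mm; Ȳ = 2888271.10/30033.96 = 96.17 mm.

X̄ = 82.88 mm, Ȳ = 96.17 mm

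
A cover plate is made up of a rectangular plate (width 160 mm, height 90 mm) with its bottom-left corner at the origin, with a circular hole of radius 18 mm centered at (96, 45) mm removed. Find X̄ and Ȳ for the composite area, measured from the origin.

X̄ = 78.78 mm, Ȳ = 45.00 mm

plate: A = 160 × 90 = 14400.00, centroid at (80.00, 45.00).
hole: A = −π·18² = -1017.88, centroid at (96.00, 45.00).
ΣA = 13382.12 mm², ΣAX̄ = 1054283.90 mm³, ΣAȲ = 602195.58 mm³.
X̄ = 1054283.90/13382.12 = 78.78 mm; Ȳ = 602195.58/13382.12 = 45.00 mm.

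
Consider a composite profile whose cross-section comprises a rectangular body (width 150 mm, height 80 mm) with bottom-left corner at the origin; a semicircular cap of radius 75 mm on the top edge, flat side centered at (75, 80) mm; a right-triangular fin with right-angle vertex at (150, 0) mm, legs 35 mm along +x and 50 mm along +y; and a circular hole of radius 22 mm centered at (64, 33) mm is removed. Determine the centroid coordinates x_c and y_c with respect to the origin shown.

rectangular body: A = 150 × 80 = 12000.00, centroid at (75.00, 40.00).
semicircular top: A = ½π·75² = 8835.73, centroid at (75.00, 111.83).
triangular fin: A = ½·35·50 = 875.00, centroid at (161.67, 16.67).
hole: A = −π·22² = -1520.53, centroid at (64.00, 33.00).
ΣA = 20190.20 mm², ΣAx_c = 1606824.06 mm³, ΣAy_c = 1432514.16 mm³.
x_c = 1606824.06/20190.20 = 79.58 mm; y_c = 1432514.16/20190.20 = 70.95 mm.

x_c = 79.58 mm, y_c = 70.95 mm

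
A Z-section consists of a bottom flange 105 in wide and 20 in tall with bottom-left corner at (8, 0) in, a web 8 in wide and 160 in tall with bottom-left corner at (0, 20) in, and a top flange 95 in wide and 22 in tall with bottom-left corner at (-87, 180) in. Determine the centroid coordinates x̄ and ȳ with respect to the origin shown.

bottom flange: A = 105 × 20 = 2100.00, centroid at (60.50, 10.00).
web: A = 8 × 160 = 1280.00, centroid at (4.00, 100.00).
top flange: A = 95 × 22 = 2090.00, centroid at (-39.50, 191.00).
ΣA = 5470.00 in², ΣAx̄ = 49615.00 in³, ΣAȳ = 548190.00 in³.
x̄ = 49615.00/5470.00 = 9.07 in; ȳ = 548190.00/5470.00 = 100.22 in.

x̄ = 9.07 in, ȳ = 100.22 in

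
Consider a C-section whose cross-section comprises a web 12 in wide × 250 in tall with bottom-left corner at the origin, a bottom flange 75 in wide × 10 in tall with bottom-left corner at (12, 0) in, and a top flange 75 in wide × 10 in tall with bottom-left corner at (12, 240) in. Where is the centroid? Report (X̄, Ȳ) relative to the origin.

X̄ = 20.50 in, Ȳ = 125.00 in

web: A = 12 × 250 = 3000.00, centroid at (6.00, 125.00).
bottom flange: A = 75 × 10 = 750.00, centroid at (49.50, 5.00).
top flange: A = 75 × 10 = 750.00, centroid at (49.50, 245.00).
ΣA = 4500.00 in², ΣAX̄ = 92250.00 in³, ΣAȲ = 562500.00 in³.
X̄ = 92250.00/4500.00 = 20.50 in; Ȳ = 562500.00/4500.00 = 125.00 in.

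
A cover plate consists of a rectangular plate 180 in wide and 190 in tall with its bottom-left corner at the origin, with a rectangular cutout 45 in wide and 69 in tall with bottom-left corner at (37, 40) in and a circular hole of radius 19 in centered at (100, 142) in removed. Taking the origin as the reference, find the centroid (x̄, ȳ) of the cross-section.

Part | A | x̄ᵢ | ȳᵢ | A·x̄ᵢ | A·ȳᵢ
plate | 34200.00 | 90.00 | 95.00 | 3078000.00 | 3249000.00
hole 1 | -3105.00 | 59.50 | 74.50 | -184747.50 | -231322.50
hole 2 | -1134.11 | 100.00 | 142.00 | -113411.49 | -161044.32
Σ | 29960.89 |  |  | 2779841.01 | 2856633.18
x̄ = 2779841.01 / 29960.89 = 92.78 in
ȳ = 2856633.18 / 29960.89 = 95.35 in

x̄ = 92.78 in, ȳ = 95.35 in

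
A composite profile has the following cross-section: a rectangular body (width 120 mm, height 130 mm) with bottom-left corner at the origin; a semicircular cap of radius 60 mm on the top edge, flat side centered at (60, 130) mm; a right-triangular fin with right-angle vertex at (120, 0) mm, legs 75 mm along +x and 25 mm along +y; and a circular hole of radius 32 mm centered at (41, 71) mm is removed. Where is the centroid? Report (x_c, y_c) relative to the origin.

x_c = 67.42 mm, y_c = 88.14 mm

Part | A | x̄ᵢ | ȳᵢ | A·x̄ᵢ | A·ȳᵢ
rectangular body | 15600.00 | 60.00 | 65.00 | 936000.00 | 1014000.00
semicircular top | 5654.87 | 60.00 | 155.46 | 339292.01 | 879132.68
triangular fin | 937.50 | 145.00 | 8.33 | 135937.50 | 7812.50
hole | -3216.99 | 41.00 | 71.00 | -131896.63 | -228406.35
Σ | 18975.38 |  |  | 1279332.88 | 1672538.83
x_c = 1279332.88 / 18975.38 = 67.42 mm
y_c = 1672538.83 / 18975.38 = 88.14 mm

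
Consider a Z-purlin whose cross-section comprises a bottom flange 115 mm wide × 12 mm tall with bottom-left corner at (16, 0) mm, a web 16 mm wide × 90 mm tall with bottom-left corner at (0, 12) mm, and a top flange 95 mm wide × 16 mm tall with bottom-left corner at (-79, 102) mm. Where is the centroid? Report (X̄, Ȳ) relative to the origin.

X̄ = 14.99 mm, Ȳ = 59.35 mm

bottom flange: A = 115 × 12 = 1380.00, centroid at (73.50, 6.00).
web: A = 16 × 90 = 1440.00, centroid at (8.00, 57.00).
top flange: A = 95 × 16 = 1520.00, centroid at (-31.50, 110.00).
ΣA = 4340.00 mm², ΣAX̄ = 65070.00 mm³, ΣAȲ = 257560.00 mm³.
X̄ = 65070.00/4340.00 = 14.99 mm; Ȳ = 257560.00/4340.00 = 59.35 mm.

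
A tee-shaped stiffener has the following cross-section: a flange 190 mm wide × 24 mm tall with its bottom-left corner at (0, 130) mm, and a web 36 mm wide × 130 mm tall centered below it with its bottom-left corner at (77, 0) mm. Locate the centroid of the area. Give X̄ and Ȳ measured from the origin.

X̄ = 95.00 mm, Ȳ = 103.00 mm

web: A = 36 × 130 = 4680.00, centroid at (95.00, 65.00).
flange: A = 190 × 24 = 4560.00, centroid at (95.00, 142.00).
ΣA = 9240.00 mm²
ΣAX̄ = (4680.00)(95.00) + (4560.00)(95.00) = 877800.00 mm³
ΣAȲ = (4680.00)(65.00) + (4560.00)(142.00) = 951720.00 mm³
X̄ = 877800.00 / 9240.00 = 95.00 mm
Ȳ = 951720.00 / 9240.00 = 103.00 mm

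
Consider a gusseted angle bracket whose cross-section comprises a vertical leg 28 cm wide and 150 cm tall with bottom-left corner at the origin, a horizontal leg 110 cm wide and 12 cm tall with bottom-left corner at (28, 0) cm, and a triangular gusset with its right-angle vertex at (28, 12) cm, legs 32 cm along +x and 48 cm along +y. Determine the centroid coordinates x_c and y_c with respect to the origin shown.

vertical leg: A = 28 × 150 = 4200.00, centroid at (14.00, 75.00).
horizontal leg: A = 110 × 12 = 1320.00, centroid at (83.00, 6.00).
gusset: A = ½·32·48 = 768.00, centroid at (38.67, 28.00).
ΣA = 6288.00 cm², ΣAx_c = 198056.00 cm³, ΣAy_c = 344424.00 cm³.
x_c = 198056.00/6288.00 = 31.50 cm; y_c = 344424.00/6288.00 = 54.77 cm.

x_c = 31.50 cm, y_c = 54.77 cm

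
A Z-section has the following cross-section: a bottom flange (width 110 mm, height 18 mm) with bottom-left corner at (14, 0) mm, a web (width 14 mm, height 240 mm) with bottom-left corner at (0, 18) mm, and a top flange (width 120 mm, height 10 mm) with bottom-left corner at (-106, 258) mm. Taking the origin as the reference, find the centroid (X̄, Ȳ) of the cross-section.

X̄ = 16.05 mm, Ȳ = 121.88 mm

bottom flange: A = 110 × 18 = 1980.00, centroid at (69.00, 9.00).
web: A = 14 × 240 = 3360.00, centroid at (7.00, 138.00).
top flange: A = 120 × 10 = 1200.00, centroid at (-46.00, 263.00).
ΣA = 6540.00 mm², ΣAX̄ = 104940.00 mm³, ΣAȲ = 797100.00 mm³.
X̄ = 104940.00/6540.00 = 16.05 mm; Ȳ = 797100.00/6540.00 = 121.88 mm.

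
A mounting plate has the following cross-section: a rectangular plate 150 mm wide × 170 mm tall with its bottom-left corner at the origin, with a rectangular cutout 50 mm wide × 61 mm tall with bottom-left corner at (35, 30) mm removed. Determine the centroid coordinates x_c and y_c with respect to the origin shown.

plate: A = 150 × 170 = 25500.00, centroid at (75.00, 85.00).
hole: A = −(50 × 61) = -3050.00, centroid at (60.00, 60.50).
ΣA = 22450.00 mm², ΣAx_c = 1729500.00 mm³, ΣAy_c = 1982975.00 mm³.
x_c = 1729500.00/22450.00 = 77.04 mm; y_c = 1982975.00/22450.00 = 88.33 mm.

x_c = 77.04 mm, y_c = 88.33 mm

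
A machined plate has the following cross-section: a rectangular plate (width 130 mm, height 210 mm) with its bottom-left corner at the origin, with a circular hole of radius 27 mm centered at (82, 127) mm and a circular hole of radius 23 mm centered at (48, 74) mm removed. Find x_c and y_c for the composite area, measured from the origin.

x_c = 64.54 mm, y_c = 105.05 mm

plate: A = 130 × 210 = 27300.00, centroid at (65.00, 105.00).
hole 1: A = −π·27² = -2290.22, centroid at (82.00, 127.00).
hole 2: A = −π·23² = -1661.90, centroid at (48.00, 74.00).
ΣA = 23347.88 mm², ΣAx_c = 1506930.55 mm³, ΣAy_c = 2452661.14 mm³.
x_c = 1506930.55/23347.88 = 64.54 mm; y_c = 2452661.14/23347.88 = 105.05 mm.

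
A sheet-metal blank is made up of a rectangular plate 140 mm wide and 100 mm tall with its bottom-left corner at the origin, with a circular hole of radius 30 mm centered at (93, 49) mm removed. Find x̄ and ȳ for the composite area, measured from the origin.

x̄ = 64.18 mm, ȳ = 50.25 mm

plate: A = 140 × 100 = 14000.00, centroid at (70.00, 50.00).
hole: A = −π·30² = -2827.43, centroid at (93.00, 49.00).
ΣA = 11172.57 mm²
ΣAx̄ = (14000.00)(70.00) + (-2827.43)(93.00) = 717048.69 mm³
ΣAȳ = (14000.00)(50.00) + (-2827.43)(49.00) = 561455.76 mm³
x̄ = 717048.69 / 11172.57 = 64.18 mm
ȳ = 561455.76 / 11172.57 = 50.25 mm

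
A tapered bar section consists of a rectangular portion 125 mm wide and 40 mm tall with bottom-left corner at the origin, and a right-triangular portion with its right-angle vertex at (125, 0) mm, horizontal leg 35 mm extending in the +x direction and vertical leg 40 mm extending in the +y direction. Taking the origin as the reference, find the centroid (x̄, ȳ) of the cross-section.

x̄ = 71.61 mm, ȳ = 19.18 mm

Part | A | x̄ᵢ | ȳᵢ | A·x̄ᵢ | A·ȳᵢ
rectangular portion | 5000.00 | 62.50 | 20.00 | 312500.00 | 100000.00
triangular portion | 700.00 | 136.67 | 13.33 | 95666.67 | 9333.33
Σ | 5700.00 |  |  | 408166.67 | 109333.33
x̄ = 408166.67 / 5700.00 = 71.61 mm
ȳ = 109333.33 / 5700.00 = 19.18 mm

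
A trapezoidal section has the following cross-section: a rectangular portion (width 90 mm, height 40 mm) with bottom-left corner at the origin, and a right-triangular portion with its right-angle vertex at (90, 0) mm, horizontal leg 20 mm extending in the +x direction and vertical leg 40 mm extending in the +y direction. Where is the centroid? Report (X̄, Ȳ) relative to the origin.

X̄ = 50.17 mm, Ȳ = 19.33 mm

rectangular portion: A = 90 × 40 = 3600.00, centroid at (45.00, 20.00).
triangular portion: A = ½·20·40 = 400.00, centroid at (96.67, 13.33).
ΣA = 4000.00 mm², ΣAX̄ = 200666.67 mm³, ΣAȲ = 77333.33 mm³.
X̄ = 200666.67/4000.00 = 50.17 mm; Ȳ = 77333.33/4000.00 = 19.33 mm.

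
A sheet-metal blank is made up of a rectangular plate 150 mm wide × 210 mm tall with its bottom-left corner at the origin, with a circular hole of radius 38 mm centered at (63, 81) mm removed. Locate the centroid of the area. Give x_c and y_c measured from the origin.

x_c = 77.02 mm, y_c = 109.04 mm

plate: A = 150 × 210 = 31500.00, centroid at (75.00, 105.00).
hole: A = −π·38² = -4536.46, centroid at (63.00, 81.00).
ΣA = 26963.54 mm²
ΣAx_c = (31500.00)(75.00) + (-4536.46)(63.00) = 2076703.03 mm³
ΣAy_c = (31500.00)(105.00) + (-4536.46)(81.00) = 2940046.76 mm³
x_c = 2076703.03 / 26963.54 = 77.02 mm
y_c = 2940046.76 / 26963.54 = 109.04 mm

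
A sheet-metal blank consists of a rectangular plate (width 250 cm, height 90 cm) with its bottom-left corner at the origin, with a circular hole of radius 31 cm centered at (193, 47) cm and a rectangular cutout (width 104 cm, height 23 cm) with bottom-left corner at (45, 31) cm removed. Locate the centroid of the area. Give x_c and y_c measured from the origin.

Part | A | x̄ᵢ | ȳᵢ | A·x̄ᵢ | A·ȳᵢ
plate | 22500.00 | 125.00 | 45.00 | 2812500.00 | 1012500.00
hole 1 | -3019.07 | 193.00 | 47.00 | -582680.61 | -141896.32
hole 2 | -2392.00 | 97.00 | 42.50 | -232024.00 | -101660.00
Σ | 17088.93 |  |  | 1997795.39 | 768943.68
x_c = 1997795.39 / 17088.93 = 116.91 cm
y_c = 768943.68 / 17088.93 = 45.00 cm

x_c = 116.91 cm, y_c = 45.00 cm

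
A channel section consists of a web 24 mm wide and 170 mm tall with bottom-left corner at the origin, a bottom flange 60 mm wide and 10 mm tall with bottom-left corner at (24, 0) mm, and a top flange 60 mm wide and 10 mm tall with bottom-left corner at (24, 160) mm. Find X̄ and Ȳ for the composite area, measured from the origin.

web: A = 24 × 170 = 4080.00, centroid at (12.00, 85.00).
bottom flange: A = 60 × 10 = 600.00, centroid at (54.00, 5.00).
top flange: A = 60 × 10 = 600.00, centroid at (54.00, 165.00).
ΣA = 5280.00 mm²
ΣAX̄ = (4080.00)(12.00) + (600.00)(54.00) + (600.00)(54.00) = 113760.00 mm³
ΣAȲ = (4080.00)(85.00) + (600.00)(5.00) + (600.00)(165.00) = 448800.00 mm³
X̄ = 113760.00 / 5280.00 = 21.55 mm
Ȳ = 448800.00 / 5280.00 = 85.00 mm

X̄ = 21.55 mm, Ȳ = 85.00 mm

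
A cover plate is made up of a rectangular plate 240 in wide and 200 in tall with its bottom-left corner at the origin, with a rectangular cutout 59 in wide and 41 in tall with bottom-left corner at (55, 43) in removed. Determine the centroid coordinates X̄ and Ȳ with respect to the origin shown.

Part | A | x̄ᵢ | ȳᵢ | A·x̄ᵢ | A·ȳᵢ
plate | 48000.00 | 120.00 | 100.00 | 5760000.00 | 4800000.00
hole | -2419.00 | 84.50 | 63.50 | -204405.50 | -153606.50
Σ | 45581.00 |  |  | 5555594.50 | 4646393.50
X̄ = 5555594.50 / 45581.00 = 121.88 in
Ȳ = 4646393.50 / 45581.00 = 101.94 in

X̄ = 121.88 in, Ȳ = 101.94 in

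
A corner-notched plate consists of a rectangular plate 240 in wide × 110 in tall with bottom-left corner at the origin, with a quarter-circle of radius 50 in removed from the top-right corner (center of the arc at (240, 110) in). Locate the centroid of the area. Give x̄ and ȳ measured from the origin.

x̄ = 112.06 in, ȳ = 52.29 in

plate: A = 240 × 110 = 26400.00, centroid at (120.00, 55.00).
removed quarter-circle: A = −¼π·50² = -1963.50, centroid at (218.78, 88.78).
ΣA = 24436.50 in²
ΣAx̄ = (26400.00)(120.00) + (-1963.50)(218.78) = 2738427.77 in³
ΣAȳ = (26400.00)(55.00) + (-1963.50)(88.78) = 1277682.17 in³
x̄ = 2738427.77 / 24436.50 = 112.06 in
ȳ = 1277682.17 / 24436.50 = 52.29 in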